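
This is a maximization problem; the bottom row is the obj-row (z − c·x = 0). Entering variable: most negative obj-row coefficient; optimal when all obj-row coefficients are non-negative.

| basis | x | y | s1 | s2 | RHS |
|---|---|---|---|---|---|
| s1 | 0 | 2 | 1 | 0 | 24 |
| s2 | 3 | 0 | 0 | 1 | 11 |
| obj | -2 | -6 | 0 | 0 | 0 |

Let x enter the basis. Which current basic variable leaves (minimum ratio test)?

s2

Column x entries and ratios — s1: 0 ≤ 0, skip; s2: 11/3 = 11/3.
Smallest ratio is 11/3 in the row of s2, so s2 leaves.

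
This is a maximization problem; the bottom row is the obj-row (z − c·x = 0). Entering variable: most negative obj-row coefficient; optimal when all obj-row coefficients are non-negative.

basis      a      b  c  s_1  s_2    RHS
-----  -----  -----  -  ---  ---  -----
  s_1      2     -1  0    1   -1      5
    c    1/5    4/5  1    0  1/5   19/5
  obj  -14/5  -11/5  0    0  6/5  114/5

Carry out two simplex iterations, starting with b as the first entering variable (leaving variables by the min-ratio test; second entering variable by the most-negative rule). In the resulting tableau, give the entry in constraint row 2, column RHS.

11/3

Ratio test on column b — row 1: entry -1 ≤ 0; row 2: (19/5)/(4/5) = 19/4. Minimum is 19/4 at row 2 (c leaves); pivot element 4/5.
Divide row 2 by 4/5; eliminate column b from the other rows.
Second iteration: most negative obj-row entry is -9/4 in column a, so a enters.
Ratio test on column a — row 1: (39/4)/(9/4) = 13/3; row 2: (19/4)/(1/4) = 19. Minimum is 13/3 at row 1 (s_1 leaves); pivot element 9/4.
Divide row 1 by 9/4; eliminate column a from the other rows.
After both pivots, the entry at constraint row 2, column RHS is 11/3.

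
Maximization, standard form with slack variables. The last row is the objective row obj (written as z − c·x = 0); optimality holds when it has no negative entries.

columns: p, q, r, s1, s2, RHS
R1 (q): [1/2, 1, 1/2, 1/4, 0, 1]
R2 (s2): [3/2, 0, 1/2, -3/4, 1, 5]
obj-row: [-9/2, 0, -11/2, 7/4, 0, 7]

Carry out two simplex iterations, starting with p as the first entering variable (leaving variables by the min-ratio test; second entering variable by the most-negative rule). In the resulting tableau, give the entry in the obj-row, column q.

11

Ratio test on column p — row 1: 1/(1/2) = 2; row 2: 5/(3/2) = 10/3. Minimum is 2 at row 1 (q leaves); pivot element 1/2.
Divide row 1 by 1/2; eliminate column p from the other rows.
Second iteration: most negative obj-row entry is -1 in column r, so r enters.
Ratio test on column r — row 1: 2/1 = 2; row 2: entry -1 ≤ 0. Minimum is 2 at row 1 (p leaves); pivot element 1.
Divide row 1 by 1; eliminate column r from the other rows.
After both pivots, the entry at the obj-row, column q is 11.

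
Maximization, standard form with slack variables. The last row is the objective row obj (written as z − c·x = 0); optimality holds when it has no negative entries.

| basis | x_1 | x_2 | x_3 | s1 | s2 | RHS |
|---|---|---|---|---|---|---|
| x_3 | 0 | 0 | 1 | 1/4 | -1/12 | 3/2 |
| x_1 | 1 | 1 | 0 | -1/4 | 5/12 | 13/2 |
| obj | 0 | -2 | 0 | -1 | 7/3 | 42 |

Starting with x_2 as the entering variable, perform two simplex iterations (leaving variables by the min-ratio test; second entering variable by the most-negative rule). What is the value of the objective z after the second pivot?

Ratio test on column x_2 — row 1: entry 0 ≤ 0; row 2: (13/2)/1 = 13/2. Minimum is 13/2 at row 2 (x_1 leaves); pivot element 1.
Pivot on row 2; the obj-row RHS becomes 42 − (-2)·(13/2) = 55.
Next entering variable (most negative obj-row entry -3/2): s1.
Ratio test on column s1 — row 1: (3/2)/(1/4) = 6; row 2: entry -1/4 ≤ 0. Minimum is 6 at row 1 (x_3 leaves); pivot element 1/4.
After the second pivot the obj-row RHS is 55 − (-3/2)·6 = 64.

64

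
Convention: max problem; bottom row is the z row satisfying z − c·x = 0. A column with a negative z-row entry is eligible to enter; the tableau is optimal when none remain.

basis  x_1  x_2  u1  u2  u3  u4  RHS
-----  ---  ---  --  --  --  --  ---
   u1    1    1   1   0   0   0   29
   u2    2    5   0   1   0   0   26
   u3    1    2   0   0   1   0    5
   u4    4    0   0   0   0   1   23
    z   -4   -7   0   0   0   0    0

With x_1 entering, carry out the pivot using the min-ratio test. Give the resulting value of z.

20

Ratio test on column x_1 — row 1: 29/1 = 29; row 2: 26/2 = 13; row 3: 5/1 = 5; row 4: 23/4 = 23/4. Minimum is 5 at row 3 (u3 leaves); pivot element 1.
Pivot on row 3; the z-row RHS becomes 0 − (-4)·5 = 20.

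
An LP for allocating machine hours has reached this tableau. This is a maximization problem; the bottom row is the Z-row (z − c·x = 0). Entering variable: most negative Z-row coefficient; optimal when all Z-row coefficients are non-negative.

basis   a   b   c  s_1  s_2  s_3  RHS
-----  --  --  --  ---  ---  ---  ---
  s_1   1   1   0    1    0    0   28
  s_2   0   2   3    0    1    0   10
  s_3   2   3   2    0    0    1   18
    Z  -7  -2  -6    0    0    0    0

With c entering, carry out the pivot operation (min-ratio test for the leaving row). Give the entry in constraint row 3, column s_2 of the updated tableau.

Ratio test on column c — row 1: entry 0 ≤ 0; row 2: 10/3 = 10/3; row 3: 18/2 = 9. Minimum is 10/3 at row 2 (s_2 leaves); pivot element 3.
Divide row 2 by 3; eliminate column c from the other rows.
Row 3 update in column s_2: 0 − 2·(1/3) = -2/3.

-2/3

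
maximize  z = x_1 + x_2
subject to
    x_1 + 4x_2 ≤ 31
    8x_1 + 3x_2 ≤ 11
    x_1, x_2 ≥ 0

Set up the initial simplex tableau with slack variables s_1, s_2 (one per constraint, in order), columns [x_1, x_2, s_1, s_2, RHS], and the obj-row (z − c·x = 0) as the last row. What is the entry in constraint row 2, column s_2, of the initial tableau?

1

Slack s_2 belongs to constraint 2; its column is the unit vector e_2, so the entry in row 2 is 1.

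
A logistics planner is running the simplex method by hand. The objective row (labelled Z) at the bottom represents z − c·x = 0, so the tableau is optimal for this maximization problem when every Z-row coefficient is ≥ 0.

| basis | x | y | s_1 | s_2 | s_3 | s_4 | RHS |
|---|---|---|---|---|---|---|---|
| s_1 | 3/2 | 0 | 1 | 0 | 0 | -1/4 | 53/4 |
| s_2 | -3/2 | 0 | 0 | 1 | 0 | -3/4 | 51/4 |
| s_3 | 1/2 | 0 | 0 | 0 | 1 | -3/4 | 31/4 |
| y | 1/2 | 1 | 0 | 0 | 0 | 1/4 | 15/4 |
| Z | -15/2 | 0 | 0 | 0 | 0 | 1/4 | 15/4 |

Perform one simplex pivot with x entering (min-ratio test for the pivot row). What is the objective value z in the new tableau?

60

Ratio test on column x — row 1: (53/4)/(3/2) = 53/6; row 2: entry -3/2 ≤ 0; row 3: (31/4)/(1/2) = 31/2; row 4: (15/4)/(1/2) = 15/2. Minimum is 15/2 at row 4 (y leaves); pivot element 1/2.
Pivot on row 4; the Z-row RHS becomes 15/4 − (-15/2)·(15/2) = 60.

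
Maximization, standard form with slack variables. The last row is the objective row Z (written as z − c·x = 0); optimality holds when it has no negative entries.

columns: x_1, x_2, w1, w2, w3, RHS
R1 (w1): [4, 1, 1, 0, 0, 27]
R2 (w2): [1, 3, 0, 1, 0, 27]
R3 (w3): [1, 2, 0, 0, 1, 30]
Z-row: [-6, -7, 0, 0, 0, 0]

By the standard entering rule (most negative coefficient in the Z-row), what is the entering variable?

x_2

Negative Z-row entries: x_1: -6, x_2: -7.
The most negative is -7 in column x_2, so x_2 enters.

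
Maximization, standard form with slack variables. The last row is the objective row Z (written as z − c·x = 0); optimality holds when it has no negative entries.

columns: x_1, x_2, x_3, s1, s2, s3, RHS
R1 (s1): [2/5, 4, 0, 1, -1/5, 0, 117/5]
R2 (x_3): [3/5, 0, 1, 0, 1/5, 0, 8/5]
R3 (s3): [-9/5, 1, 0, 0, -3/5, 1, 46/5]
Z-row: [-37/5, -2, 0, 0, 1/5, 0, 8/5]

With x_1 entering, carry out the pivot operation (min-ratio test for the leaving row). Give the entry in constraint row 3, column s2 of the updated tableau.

0

Ratio test on column x_1 — row 1: (117/5)/(2/5) = 117/2; row 2: (8/5)/(3/5) = 8/3; row 3: entry -9/5 ≤ 0. Minimum is 8/3 at row 2 (x_3 leaves); pivot element 3/5.
Divide row 2 by 3/5; eliminate column x_1 from the other rows.
Row 3 update in column s2: -3/5 − (-9/5)·(1/3) = 0.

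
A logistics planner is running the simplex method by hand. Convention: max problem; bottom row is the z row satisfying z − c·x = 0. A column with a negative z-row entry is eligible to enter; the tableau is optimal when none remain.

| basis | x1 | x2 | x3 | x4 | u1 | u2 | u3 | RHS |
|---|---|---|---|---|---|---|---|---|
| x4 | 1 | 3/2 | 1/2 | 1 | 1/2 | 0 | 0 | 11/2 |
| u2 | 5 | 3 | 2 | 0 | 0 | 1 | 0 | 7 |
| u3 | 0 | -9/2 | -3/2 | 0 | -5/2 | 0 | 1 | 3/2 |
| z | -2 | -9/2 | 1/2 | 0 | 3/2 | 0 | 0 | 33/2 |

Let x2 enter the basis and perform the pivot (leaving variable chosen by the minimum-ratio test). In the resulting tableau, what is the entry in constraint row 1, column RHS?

Ratio test on column x2 — row 1: (11/2)/(3/2) = 11/3; row 2: 7/3 = 7/3; row 3: entry -9/2 ≤ 0. Minimum is 7/3 at row 2 (u2 leaves); pivot element 3.
Divide row 2 by 3; eliminate column x2 from the other rows.
Row 1 update in column RHS: 11/2 − (3/2)·(7/3) = 2.

2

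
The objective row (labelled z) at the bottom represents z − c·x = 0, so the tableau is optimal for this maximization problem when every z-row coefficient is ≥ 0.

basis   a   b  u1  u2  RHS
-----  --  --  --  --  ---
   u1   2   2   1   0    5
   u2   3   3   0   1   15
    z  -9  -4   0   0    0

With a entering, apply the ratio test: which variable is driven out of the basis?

Column a entries and ratios — u1: 5/2 = 5/2; u2: 15/3 = 5.
Smallest ratio is 5/2 in the row of u1, so u1 leaves.

u1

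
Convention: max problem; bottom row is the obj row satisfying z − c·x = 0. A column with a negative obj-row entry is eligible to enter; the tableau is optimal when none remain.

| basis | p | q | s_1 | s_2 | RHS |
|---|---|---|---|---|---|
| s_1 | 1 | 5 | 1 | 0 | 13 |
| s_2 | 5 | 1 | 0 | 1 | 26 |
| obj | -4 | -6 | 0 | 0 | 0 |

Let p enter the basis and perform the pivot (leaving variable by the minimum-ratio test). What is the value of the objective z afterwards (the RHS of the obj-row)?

Ratio test on column p — row 1: 13/1 = 13; row 2: 26/5 = 26/5. Minimum is 26/5 at row 2 (s_2 leaves); pivot element 5.
Pivot on row 2; the obj-row RHS becomes 0 − (-4)·(26/5) = 104/5.

104/5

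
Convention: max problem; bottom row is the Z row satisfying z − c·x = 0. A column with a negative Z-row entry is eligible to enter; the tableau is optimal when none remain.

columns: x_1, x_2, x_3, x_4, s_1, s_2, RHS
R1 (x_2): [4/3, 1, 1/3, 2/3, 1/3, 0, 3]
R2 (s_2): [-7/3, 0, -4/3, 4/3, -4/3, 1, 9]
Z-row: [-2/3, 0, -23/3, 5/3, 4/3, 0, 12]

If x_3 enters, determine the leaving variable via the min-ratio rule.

x_2

Column x_3 entries and ratios — x_2: 3/(1/3) = 9; s_2: -4/3 ≤ 0, skip.
Smallest ratio is 9 in the row of x_2, so x_2 leaves.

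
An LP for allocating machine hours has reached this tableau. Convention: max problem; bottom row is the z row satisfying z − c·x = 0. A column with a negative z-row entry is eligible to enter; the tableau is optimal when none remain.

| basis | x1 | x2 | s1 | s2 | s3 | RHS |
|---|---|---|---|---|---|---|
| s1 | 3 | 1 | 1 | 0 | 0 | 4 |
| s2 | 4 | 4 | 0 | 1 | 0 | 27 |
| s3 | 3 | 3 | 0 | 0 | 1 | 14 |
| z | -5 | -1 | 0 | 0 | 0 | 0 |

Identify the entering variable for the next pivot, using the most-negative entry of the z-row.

x1

Negative z-row entries: x1: -5, x2: -1.
The most negative is -5 in column x1, so x1 enters.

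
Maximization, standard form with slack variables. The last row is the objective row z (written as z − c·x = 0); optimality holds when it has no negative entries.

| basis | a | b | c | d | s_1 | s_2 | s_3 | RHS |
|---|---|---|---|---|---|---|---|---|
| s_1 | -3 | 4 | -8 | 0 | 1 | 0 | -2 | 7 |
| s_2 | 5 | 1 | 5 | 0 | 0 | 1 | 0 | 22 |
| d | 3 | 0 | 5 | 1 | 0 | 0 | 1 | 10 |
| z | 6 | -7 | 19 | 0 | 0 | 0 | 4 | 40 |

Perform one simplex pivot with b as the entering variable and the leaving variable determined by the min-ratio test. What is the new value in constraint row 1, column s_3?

Ratio test on column b — row 1: 7/4 = 7/4; row 2: 22/1 = 22; row 3: entry 0 ≤ 0. Minimum is 7/4 at row 1 (s_1 leaves); pivot element 4.
Divide row 1 by 4; eliminate column b from the other rows.
In the new row 1, the s_3 entry is the old entry divided by the pivot: (-2)/4 = -1/2.

-1/2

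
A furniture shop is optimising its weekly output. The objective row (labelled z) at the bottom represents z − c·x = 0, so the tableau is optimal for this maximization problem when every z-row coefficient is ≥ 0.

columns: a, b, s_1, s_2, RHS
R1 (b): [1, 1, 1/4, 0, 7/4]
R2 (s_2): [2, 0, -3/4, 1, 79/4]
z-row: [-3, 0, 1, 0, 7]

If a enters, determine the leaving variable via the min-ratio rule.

Column a entries and ratios — b: (7/4)/1 = 7/4; s_2: (79/4)/2 = 79/8.
Smallest ratio is 7/4 in the row of b, so b leaves.

b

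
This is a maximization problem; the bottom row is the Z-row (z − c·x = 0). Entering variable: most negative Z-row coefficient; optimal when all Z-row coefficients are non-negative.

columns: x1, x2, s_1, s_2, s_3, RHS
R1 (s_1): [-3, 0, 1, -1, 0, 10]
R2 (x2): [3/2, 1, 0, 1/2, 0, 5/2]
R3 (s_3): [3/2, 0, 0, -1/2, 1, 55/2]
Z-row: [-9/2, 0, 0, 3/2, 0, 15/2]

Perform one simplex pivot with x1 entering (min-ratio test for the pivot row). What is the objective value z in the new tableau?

15

Ratio test on column x1 — row 1: entry -3 ≤ 0; row 2: (5/2)/(3/2) = 5/3; row 3: (55/2)/(3/2) = 55/3. Minimum is 5/3 at row 2 (x2 leaves); pivot element 3/2.
Pivot on row 2; the Z-row RHS becomes 15/2 − (-9/2)·(5/3) = 15.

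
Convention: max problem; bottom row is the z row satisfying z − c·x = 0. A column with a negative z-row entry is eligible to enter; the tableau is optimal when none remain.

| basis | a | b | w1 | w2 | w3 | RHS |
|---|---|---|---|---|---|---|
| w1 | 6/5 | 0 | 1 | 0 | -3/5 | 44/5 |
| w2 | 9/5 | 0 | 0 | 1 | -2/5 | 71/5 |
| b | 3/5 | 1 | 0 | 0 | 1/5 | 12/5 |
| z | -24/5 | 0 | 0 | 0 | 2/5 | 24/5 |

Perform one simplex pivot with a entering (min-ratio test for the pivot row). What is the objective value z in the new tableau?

Ratio test on column a — row 1: (44/5)/(6/5) = 22/3; row 2: (71/5)/(9/5) = 71/9; row 3: (12/5)/(3/5) = 4. Minimum is 4 at row 3 (b leaves); pivot element 3/5.
Pivot on row 3; the z-row RHS becomes 24/5 − (-24/5)·4 = 24.

24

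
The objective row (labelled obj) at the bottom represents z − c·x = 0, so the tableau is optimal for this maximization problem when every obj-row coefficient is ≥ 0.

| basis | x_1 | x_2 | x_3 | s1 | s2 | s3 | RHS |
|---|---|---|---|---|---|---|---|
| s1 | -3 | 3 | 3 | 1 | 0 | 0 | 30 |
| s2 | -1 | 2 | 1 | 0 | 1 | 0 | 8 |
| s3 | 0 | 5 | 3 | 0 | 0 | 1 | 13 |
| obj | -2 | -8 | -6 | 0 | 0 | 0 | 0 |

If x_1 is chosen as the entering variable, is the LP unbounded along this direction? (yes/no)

yes

Every constraint-row entry in column x_1 is ≤ 0, so increasing x_1 is unbounded.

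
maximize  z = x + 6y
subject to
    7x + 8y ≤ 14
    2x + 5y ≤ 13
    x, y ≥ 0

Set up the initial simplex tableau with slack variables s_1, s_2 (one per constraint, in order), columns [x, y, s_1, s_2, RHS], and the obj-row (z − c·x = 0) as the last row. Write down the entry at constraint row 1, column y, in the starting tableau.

8

Constraint 1 has coefficient 8 on y.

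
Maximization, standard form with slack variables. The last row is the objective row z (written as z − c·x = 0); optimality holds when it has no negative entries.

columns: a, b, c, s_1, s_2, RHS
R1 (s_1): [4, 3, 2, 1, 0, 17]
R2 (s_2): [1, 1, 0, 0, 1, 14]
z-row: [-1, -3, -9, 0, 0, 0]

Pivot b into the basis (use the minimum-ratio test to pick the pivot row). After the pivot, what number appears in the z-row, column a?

3

Ratio test on column b — row 1: 17/3 = 17/3; row 2: 14/1 = 14. Minimum is 17/3 at row 1 (s_1 leaves); pivot element 3.
Divide row 1 by 3; eliminate column b from the other rows.
z-row update in column a: -1 − (-3)·(4/3) = 3.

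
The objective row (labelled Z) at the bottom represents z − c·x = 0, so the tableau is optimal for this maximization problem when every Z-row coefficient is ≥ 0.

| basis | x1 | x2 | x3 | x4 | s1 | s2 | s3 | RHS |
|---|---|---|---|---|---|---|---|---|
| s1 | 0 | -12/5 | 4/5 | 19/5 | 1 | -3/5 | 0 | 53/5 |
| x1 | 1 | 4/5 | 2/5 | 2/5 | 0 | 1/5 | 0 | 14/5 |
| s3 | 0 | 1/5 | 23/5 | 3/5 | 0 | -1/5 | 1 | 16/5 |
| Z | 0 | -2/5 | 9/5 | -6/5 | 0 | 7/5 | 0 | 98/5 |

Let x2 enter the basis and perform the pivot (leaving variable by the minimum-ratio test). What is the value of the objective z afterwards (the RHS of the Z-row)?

21

Ratio test on column x2 — row 1: entry -12/5 ≤ 0; row 2: (14/5)/(4/5) = 7/2; row 3: (16/5)/(1/5) = 16. Minimum is 7/2 at row 2 (x1 leaves); pivot element 4/5.
Pivot on row 2; the Z-row RHS becomes 98/5 − (-2/5)·(7/2) = 21.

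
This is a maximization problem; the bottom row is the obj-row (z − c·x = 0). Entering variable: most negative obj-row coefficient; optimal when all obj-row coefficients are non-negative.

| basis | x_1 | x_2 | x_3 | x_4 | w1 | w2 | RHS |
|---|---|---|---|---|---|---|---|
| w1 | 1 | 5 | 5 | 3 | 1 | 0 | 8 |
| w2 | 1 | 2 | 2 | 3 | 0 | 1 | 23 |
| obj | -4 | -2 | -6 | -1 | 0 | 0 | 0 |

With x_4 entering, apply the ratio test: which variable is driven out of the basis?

Column x_4 entries and ratios — w1: 8/3 = 8/3; w2: 23/3 = 23/3.
Smallest ratio is 8/3 in the row of w1, so w1 leaves.

w1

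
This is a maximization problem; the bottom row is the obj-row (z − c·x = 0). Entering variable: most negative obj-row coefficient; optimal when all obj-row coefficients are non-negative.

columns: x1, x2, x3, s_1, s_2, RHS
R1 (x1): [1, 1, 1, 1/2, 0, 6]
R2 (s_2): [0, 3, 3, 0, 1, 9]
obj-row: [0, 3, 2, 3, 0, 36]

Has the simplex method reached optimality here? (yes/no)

yes

Every obj-row coefficient is ≥ 0, so the tableau is optimal.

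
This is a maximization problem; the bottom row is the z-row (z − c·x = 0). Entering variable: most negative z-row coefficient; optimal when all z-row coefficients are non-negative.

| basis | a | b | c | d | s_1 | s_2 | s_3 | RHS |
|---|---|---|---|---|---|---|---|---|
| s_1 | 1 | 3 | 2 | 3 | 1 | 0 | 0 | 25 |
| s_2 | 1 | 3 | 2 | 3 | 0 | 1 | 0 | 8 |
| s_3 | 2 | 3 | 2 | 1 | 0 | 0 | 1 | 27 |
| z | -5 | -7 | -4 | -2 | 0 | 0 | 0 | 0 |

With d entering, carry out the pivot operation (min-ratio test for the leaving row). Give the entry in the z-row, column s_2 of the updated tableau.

2/3

Ratio test on column d — row 1: 25/3 = 25/3; row 2: 8/3 = 8/3; row 3: 27/1 = 27. Minimum is 8/3 at row 2 (s_2 leaves); pivot element 3.
Divide row 2 by 3; eliminate column d from the other rows.
z-row update in column s_2: 0 − (-2)·(1/3) = 2/3.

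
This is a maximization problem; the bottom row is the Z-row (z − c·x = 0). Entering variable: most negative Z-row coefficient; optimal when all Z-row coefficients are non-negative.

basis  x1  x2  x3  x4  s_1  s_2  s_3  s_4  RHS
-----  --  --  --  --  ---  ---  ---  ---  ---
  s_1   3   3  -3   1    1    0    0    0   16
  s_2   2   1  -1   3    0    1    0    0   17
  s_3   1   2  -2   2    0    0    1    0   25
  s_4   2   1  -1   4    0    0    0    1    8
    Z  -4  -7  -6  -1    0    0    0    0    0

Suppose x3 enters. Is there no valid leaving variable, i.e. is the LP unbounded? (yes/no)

Every constraint-row entry in column x3 is ≤ 0, so increasing x3 is unbounded.

yes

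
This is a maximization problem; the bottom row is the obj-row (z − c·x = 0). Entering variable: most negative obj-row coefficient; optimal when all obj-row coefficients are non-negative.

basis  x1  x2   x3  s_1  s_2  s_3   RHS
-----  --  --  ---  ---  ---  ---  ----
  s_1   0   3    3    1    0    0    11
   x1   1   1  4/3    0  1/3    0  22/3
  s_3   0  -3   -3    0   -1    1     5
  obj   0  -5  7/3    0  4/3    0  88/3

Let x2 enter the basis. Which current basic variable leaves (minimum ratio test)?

s_1

Column x2 entries and ratios — s_1: 11/3 = 11/3; x1: (22/3)/1 = 22/3; s_3: -3 ≤ 0, skip.
Smallest ratio is 11/3 in the row of s_1, so s_1 leaves.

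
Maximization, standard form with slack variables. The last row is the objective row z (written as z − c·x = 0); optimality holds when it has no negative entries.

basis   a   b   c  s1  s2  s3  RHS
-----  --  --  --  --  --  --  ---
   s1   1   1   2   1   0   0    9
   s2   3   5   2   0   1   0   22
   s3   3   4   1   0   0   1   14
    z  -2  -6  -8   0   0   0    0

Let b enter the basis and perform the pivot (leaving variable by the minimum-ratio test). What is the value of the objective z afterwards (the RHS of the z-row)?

Ratio test on column b — row 1: 9/1 = 9; row 2: 22/5 = 22/5; row 3: 14/4 = 7/2. Minimum is 7/2 at row 3 (s3 leaves); pivot element 4.
Pivot on row 3; the z-row RHS becomes 0 − (-6)·(7/2) = 21.

21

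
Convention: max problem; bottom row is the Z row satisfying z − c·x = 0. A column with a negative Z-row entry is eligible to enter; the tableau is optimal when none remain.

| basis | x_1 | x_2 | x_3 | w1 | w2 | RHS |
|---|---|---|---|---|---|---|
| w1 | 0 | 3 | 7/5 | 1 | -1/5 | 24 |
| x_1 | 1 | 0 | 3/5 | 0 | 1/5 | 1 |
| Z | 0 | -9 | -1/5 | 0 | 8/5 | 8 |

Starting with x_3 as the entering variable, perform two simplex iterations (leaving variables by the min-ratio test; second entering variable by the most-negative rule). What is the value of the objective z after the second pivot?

Ratio test on column x_3 — row 1: 24/(7/5) = 120/7; row 2: 1/(3/5) = 5/3. Minimum is 5/3 at row 2 (x_1 leaves); pivot element 3/5.
Pivot on row 2; the Z-row RHS becomes 8 − (-1/5)·(5/3) = 25/3.
Next entering variable (most negative Z-row entry -9): x_2.
Ratio test on column x_2 — row 1: (65/3)/3 = 65/9; row 2: entry 0 ≤ 0. Minimum is 65/9 at row 1 (w1 leaves); pivot element 3.
After the second pivot the Z-row RHS is 25/3 − (-9)·(65/9) = 220/3.

220/3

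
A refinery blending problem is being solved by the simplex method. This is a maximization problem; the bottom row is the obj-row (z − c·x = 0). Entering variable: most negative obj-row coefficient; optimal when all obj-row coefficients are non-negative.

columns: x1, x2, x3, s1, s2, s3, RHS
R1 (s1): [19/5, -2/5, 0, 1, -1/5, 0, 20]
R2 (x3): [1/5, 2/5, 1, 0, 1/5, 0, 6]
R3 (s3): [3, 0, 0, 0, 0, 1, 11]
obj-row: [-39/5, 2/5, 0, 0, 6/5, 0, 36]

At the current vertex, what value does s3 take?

s3 is basic (row 3); its value is the RHS of that row, 11.

11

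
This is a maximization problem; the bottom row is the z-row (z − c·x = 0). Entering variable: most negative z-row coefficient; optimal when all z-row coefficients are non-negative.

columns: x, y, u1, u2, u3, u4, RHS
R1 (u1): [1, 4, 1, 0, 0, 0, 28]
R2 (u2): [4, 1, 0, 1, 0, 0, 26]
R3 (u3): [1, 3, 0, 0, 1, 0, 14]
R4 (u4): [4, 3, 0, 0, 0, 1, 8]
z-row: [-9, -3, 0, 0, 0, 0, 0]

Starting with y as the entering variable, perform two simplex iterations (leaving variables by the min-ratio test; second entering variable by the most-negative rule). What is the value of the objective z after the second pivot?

18

Ratio test on column y — row 1: 28/4 = 7; row 2: 26/1 = 26; row 3: 14/3 = 14/3; row 4: 8/3 = 8/3. Minimum is 8/3 at row 4 (u4 leaves); pivot element 3.
Pivot on row 4; the z-row RHS becomes 0 − (-3)·(8/3) = 8.
Next entering variable (most negative z-row entry -5): x.
Ratio test on column x — row 1: entry -13/3 ≤ 0; row 2: (70/3)/(8/3) = 35/4; row 3: entry -3 ≤ 0; row 4: (8/3)/(4/3) = 2. Minimum is 2 at row 4 (y leaves); pivot element 4/3.
After the second pivot the z-row RHS is 8 − (-5)·2 = 18.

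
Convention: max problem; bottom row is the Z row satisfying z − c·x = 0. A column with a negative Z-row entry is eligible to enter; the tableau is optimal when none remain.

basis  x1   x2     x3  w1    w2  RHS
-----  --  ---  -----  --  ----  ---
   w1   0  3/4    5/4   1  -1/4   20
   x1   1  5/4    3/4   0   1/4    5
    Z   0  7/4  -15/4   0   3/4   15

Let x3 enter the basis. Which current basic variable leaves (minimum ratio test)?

x1

Column x3 entries and ratios — w1: 20/(5/4) = 16; x1: 5/(3/4) = 20/3.
Smallest ratio is 20/3 in the row of x1, so x1 leaves.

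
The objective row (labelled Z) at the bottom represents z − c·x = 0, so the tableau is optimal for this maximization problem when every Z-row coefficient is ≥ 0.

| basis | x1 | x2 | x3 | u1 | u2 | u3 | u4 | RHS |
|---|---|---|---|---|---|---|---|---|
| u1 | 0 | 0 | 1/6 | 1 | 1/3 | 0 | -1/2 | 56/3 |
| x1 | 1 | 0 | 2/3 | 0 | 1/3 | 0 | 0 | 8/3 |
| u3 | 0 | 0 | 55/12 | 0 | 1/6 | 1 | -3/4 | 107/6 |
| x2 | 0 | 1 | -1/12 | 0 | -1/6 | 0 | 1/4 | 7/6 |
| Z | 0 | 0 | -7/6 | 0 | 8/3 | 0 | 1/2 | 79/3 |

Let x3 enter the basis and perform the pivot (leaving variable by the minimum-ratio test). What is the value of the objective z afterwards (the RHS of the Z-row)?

Ratio test on column x3 — row 1: (56/3)/(1/6) = 112; row 2: (8/3)/(2/3) = 4; row 3: (107/6)/(55/12) = 214/55; row 4: entry -1/12 ≤ 0. Minimum is 214/55 at row 3 (u3 leaves); pivot element 55/12.
Pivot on row 3; the Z-row RHS becomes 79/3 − (-7/6)·(214/55) = 1698/55.

1698/55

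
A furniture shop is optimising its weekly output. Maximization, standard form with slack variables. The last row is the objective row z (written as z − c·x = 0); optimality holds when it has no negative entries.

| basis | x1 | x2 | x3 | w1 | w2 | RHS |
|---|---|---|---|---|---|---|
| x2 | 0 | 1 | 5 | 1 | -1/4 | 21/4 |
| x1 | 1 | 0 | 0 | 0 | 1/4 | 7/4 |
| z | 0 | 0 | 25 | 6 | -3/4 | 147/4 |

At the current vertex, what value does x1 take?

x1 is basic (row 2); its value is the RHS of that row, 7/4.

7/4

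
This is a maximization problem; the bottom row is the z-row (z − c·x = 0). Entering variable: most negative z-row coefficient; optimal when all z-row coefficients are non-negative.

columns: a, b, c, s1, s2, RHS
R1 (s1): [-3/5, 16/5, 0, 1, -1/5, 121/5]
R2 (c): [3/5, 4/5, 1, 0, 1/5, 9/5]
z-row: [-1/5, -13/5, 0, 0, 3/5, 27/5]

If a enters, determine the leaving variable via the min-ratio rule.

c

Column a entries and ratios — s1: -3/5 ≤ 0, skip; c: (9/5)/(3/5) = 3.
Smallest ratio is 3 in the row of c, so c leaves.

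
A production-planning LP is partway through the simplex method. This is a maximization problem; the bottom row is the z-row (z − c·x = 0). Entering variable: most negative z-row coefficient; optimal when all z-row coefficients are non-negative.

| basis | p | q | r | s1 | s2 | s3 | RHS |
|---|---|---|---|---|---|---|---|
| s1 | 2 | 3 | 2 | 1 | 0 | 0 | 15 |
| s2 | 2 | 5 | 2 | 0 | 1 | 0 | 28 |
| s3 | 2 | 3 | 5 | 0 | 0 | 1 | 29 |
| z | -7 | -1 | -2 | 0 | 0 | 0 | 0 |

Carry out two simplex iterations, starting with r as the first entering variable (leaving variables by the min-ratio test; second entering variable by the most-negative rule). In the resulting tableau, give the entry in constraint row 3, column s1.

Ratio test on column r — row 1: 15/2 = 15/2; row 2: 28/2 = 14; row 3: 29/5 = 29/5. Minimum is 29/5 at row 3 (s3 leaves); pivot element 5.
Divide row 3 by 5; eliminate column r from the other rows.
Second iteration: most negative z-row entry is -31/5 in column p, so p enters.
Ratio test on column p — row 1: (17/5)/(6/5) = 17/6; row 2: (82/5)/(6/5) = 41/3; row 3: (29/5)/(2/5) = 29/2. Minimum is 17/6 at row 1 (s1 leaves); pivot element 6/5.
Divide row 1 by 6/5; eliminate column p from the other rows.
After both pivots, the entry at constraint row 3, column s1 is -1/3.

-1/3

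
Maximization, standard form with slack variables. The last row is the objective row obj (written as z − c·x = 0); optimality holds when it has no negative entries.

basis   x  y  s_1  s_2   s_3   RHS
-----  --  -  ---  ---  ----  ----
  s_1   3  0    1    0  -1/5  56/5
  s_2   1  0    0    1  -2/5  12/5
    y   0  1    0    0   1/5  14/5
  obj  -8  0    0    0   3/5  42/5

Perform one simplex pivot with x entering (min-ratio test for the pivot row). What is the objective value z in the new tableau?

Ratio test on column x — row 1: (56/5)/3 = 56/15; row 2: (12/5)/1 = 12/5; row 3: entry 0 ≤ 0. Minimum is 12/5 at row 2 (s_2 leaves); pivot element 1.
Pivot on row 2; the obj-row RHS becomes 42/5 − (-8)·(12/5) = 138/5.

138/5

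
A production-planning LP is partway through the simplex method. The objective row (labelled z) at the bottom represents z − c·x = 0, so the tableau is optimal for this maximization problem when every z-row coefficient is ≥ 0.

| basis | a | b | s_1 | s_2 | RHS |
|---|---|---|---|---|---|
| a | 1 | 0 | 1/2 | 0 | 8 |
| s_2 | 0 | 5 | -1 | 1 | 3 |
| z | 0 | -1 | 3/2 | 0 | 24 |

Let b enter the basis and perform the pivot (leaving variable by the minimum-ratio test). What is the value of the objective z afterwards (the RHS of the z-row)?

Ratio test on column b — row 1: entry 0 ≤ 0; row 2: 3/5 = 3/5. Minimum is 3/5 at row 2 (s_2 leaves); pivot element 5.
Pivot on row 2; the z-row RHS becomes 24 − (-1)·(3/5) = 123/5.

123/5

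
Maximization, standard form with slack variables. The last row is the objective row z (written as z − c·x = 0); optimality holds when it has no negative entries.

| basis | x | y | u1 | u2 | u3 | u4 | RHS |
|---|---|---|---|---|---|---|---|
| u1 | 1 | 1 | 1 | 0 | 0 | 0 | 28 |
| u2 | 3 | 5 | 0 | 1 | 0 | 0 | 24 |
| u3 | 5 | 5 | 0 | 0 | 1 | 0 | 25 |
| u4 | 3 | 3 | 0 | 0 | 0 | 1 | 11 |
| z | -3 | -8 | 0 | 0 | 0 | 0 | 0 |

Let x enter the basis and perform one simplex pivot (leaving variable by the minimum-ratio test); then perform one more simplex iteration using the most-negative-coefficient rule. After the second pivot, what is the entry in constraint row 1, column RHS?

73/3

Ratio test on column x — row 1: 28/1 = 28; row 2: 24/3 = 8; row 3: 25/5 = 5; row 4: 11/3 = 11/3. Minimum is 11/3 at row 4 (u4 leaves); pivot element 3.
Divide row 4 by 3; eliminate column x from the other rows.
Second iteration: most negative z-row entry is -5 in column y, so y enters.
Ratio test on column y — row 1: entry 0 ≤ 0; row 2: 13/2 = 13/2; row 3: entry 0 ≤ 0; row 4: (11/3)/1 = 11/3. Minimum is 11/3 at row 4 (x leaves); pivot element 1.
Divide row 4 by 1; eliminate column y from the other rows.
After both pivots, the entry at constraint row 1, column RHS is 73/3.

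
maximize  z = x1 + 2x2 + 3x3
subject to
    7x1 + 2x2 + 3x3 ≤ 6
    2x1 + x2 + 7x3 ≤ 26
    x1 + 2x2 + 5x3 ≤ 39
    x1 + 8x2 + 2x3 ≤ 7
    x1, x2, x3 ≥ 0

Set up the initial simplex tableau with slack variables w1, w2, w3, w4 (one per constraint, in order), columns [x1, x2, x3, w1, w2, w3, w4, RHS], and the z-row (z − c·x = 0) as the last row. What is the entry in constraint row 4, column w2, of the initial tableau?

Slack w2 belongs to constraint 2; its column is the unit vector e_2, so the entry in row 4 is 0.

0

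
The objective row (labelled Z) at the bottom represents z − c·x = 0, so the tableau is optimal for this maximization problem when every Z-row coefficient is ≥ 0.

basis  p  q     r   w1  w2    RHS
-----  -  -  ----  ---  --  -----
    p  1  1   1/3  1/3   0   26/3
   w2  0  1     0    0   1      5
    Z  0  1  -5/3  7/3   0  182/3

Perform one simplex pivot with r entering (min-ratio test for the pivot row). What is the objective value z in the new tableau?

Ratio test on column r — row 1: (26/3)/(1/3) = 26; row 2: entry 0 ≤ 0. Minimum is 26 at row 1 (p leaves); pivot element 1/3.
Pivot on row 1; the Z-row RHS becomes 182/3 − (-5/3)·26 = 104.

104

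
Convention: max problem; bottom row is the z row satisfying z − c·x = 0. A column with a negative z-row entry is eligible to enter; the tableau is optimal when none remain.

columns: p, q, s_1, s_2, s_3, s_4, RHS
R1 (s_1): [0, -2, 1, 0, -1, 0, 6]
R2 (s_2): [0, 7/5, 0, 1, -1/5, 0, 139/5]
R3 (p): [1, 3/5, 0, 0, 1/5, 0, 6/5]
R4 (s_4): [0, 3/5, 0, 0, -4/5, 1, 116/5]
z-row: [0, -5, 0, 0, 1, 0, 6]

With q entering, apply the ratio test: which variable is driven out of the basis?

Column q entries and ratios — s_1: -2 ≤ 0, skip; s_2: (139/5)/(7/5) = 139/7; p: (6/5)/(3/5) = 2; s_4: (116/5)/(3/5) = 116/3.
Smallest ratio is 2 in the row of p, so p leaves.

p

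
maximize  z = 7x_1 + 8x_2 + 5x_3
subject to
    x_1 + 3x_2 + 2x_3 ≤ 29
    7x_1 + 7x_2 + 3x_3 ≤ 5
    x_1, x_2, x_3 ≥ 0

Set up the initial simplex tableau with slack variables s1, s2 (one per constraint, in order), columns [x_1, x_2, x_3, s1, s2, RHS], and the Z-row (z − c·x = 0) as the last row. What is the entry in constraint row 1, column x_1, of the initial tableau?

Constraint 1 has coefficient 1 on x_1.

1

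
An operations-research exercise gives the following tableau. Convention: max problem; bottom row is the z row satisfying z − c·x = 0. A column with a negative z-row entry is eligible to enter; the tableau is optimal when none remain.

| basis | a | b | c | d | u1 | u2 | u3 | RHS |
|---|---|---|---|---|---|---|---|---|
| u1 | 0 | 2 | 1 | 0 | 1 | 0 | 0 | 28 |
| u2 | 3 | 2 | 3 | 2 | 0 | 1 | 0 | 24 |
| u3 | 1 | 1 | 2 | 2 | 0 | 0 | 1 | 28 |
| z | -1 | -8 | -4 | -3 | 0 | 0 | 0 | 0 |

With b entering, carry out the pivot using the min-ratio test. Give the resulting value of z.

96

Ratio test on column b — row 1: 28/2 = 14; row 2: 24/2 = 12; row 3: 28/1 = 28. Minimum is 12 at row 2 (u2 leaves); pivot element 2.
Pivot on row 2; the z-row RHS becomes 0 − (-8)·12 = 96.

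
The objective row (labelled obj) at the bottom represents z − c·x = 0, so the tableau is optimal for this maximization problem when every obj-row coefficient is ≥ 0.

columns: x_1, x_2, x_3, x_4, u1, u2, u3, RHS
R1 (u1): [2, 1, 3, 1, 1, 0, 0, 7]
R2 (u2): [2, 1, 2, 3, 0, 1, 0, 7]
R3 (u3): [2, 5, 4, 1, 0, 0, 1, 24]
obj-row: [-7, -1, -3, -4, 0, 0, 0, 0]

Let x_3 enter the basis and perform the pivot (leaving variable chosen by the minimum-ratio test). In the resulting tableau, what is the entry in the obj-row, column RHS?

7

Ratio test on column x_3 — row 1: 7/3 = 7/3; row 2: 7/2 = 7/2; row 3: 24/4 = 6. Minimum is 7/3 at row 1 (u1 leaves); pivot element 3.
Divide row 1 by 3; eliminate column x_3 from the other rows.
obj-row update in column RHS: 0 − (-3)·(7/3) = 7.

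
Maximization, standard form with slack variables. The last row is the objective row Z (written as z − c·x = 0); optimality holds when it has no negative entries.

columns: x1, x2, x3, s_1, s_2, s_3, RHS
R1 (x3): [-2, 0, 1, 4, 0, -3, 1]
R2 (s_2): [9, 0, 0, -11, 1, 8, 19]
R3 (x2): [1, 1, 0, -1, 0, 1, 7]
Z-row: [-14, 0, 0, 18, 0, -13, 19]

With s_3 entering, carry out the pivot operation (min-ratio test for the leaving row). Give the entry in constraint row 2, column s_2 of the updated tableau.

Ratio test on column s_3 — row 1: entry -3 ≤ 0; row 2: 19/8 = 19/8; row 3: 7/1 = 7. Minimum is 19/8 at row 2 (s_2 leaves); pivot element 8.
Divide row 2 by 8; eliminate column s_3 from the other rows.
In the new row 2, the s_2 entry is the old entry divided by the pivot: 1/8 = 1/8.

1/8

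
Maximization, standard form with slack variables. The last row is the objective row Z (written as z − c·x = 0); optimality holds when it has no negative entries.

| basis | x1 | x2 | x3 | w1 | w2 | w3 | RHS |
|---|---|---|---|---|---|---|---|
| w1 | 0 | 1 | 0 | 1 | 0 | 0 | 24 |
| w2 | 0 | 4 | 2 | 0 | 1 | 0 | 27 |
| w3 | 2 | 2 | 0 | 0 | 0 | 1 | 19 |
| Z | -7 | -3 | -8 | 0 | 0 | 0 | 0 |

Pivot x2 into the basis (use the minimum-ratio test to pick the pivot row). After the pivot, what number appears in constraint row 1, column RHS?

69/4

Ratio test on column x2 — row 1: 24/1 = 24; row 2: 27/4 = 27/4; row 3: 19/2 = 19/2. Minimum is 27/4 at row 2 (w2 leaves); pivot element 4.
Divide row 2 by 4; eliminate column x2 from the other rows.
Row 1 update in column RHS: 24 − 1·(27/4) = 69/4.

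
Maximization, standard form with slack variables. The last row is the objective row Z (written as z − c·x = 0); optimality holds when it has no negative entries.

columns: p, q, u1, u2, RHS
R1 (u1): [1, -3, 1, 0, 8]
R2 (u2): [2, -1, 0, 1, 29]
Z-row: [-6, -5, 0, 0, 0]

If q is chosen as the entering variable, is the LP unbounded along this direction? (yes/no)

Every constraint-row entry in column q is ≤ 0, so increasing q is unbounded.

yes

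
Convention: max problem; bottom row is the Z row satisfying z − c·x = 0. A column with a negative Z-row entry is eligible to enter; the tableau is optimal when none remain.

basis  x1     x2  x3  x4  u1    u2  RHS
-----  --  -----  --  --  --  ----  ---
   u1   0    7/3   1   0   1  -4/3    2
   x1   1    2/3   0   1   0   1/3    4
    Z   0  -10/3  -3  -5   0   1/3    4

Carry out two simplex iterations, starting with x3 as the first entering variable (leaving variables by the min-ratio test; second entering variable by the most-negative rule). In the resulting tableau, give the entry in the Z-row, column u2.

Ratio test on column x3 — row 1: 2/1 = 2; row 2: entry 0 ≤ 0. Minimum is 2 at row 1 (u1 leaves); pivot element 1.
Divide row 1 by 1; eliminate column x3 from the other rows.
Second iteration: most negative Z-row entry is -5 in column x4, so x4 enters.
Ratio test on column x4 — row 1: entry 0 ≤ 0; row 2: 4/1 = 4. Minimum is 4 at row 2 (x1 leaves); pivot element 1.
Divide row 2 by 1; eliminate column x4 from the other rows.
After both pivots, the entry at the Z-row, column u2 is -2.

-2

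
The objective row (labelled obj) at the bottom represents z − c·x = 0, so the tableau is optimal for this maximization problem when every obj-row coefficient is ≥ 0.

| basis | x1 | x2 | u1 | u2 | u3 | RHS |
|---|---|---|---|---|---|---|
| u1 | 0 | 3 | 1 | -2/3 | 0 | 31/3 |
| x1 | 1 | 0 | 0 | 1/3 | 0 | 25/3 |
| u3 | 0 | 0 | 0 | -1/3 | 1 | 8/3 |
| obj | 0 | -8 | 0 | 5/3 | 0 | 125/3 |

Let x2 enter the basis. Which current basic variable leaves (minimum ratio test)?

u1

Column x2 entries and ratios — u1: (31/3)/3 = 31/9; x1: 0 ≤ 0, skip; u3: 0 ≤ 0, skip.
Smallest ratio is 31/9 in the row of u1, so u1 leaves.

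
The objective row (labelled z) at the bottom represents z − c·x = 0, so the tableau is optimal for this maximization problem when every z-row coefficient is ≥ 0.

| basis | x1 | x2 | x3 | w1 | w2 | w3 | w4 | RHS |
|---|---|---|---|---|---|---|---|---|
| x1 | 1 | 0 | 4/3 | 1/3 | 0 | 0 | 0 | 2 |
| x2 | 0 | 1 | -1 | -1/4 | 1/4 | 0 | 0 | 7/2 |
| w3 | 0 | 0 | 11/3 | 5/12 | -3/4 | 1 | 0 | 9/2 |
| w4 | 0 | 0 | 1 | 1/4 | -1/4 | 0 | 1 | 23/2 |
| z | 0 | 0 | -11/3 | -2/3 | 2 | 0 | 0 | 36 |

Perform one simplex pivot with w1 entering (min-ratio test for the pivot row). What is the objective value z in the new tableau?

Ratio test on column w1 — row 1: 2/(1/3) = 6; row 2: entry -1/4 ≤ 0; row 3: (9/2)/(5/12) = 54/5; row 4: (23/2)/(1/4) = 46. Minimum is 6 at row 1 (x1 leaves); pivot element 1/3.
Pivot on row 1; the z-row RHS becomes 36 − (-2/3)·6 = 40.

40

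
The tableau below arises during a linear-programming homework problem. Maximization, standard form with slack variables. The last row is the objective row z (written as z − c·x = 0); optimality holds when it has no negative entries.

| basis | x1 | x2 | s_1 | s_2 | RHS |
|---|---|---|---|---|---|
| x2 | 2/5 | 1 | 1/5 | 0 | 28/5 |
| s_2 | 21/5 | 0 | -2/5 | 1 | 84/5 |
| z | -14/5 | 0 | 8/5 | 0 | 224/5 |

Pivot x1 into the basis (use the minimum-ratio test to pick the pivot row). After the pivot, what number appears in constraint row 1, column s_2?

-2/21

Ratio test on column x1 — row 1: (28/5)/(2/5) = 14; row 2: (84/5)/(21/5) = 4. Minimum is 4 at row 2 (s_2 leaves); pivot element 21/5.
Divide row 2 by 21/5; eliminate column x1 from the other rows.
Row 1 update in column s_2: 0 − (2/5)·(5/21) = -2/21.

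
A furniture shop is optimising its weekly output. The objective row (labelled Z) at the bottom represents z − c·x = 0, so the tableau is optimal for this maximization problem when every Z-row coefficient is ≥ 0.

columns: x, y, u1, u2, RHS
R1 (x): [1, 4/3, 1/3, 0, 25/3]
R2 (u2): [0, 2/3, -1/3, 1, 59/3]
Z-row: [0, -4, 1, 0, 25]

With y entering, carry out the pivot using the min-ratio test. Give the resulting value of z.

Ratio test on column y — row 1: (25/3)/(4/3) = 25/4; row 2: (59/3)/(2/3) = 59/2. Minimum is 25/4 at row 1 (x leaves); pivot element 4/3.
Pivot on row 1; the Z-row RHS becomes 25 − (-4)·(25/4) = 50.

50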